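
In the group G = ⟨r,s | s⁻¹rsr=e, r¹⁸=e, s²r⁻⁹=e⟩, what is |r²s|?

Compute successive powers until reaching e:
  (r²s)¹ = r²s, (r²s)² = r⁹, (r²s)³ = r²s⁻¹, (r²s)⁴ = e.
The smallest positive k with (r²s)ᵏ = e is 4.

Answer: 4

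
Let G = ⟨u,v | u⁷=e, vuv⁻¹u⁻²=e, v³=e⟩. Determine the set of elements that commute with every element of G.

An element z ∈ Z(G) iff z commutes with every generator.
For example e is central: e·u = u = u·e; e·v = v = v·e.
Whereas u ∉ Z(G) since u·v = uv ≠ u²v = v·u.
Checking each of the 21 elements this way gives Z(G) = {e}, of order 1.

Answer: {e}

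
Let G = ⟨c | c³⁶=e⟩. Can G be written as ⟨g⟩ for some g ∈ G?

|G| = 36. The element c has order 36 (its powers give 36 distinct elements), so ⟨c⟩ = G and G is cyclic.

Answer: Yes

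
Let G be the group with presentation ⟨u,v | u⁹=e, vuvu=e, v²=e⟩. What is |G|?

Enumerate words in the generators, reducing via the relations: the distinct elements are
  {e, u, v, uv, u², u³, u⁴, u⁵, u⁶, u⁷, u⁸, u²v, u³v, u⁴v, u⁵v, u⁶v, u⁷v, u⁸v}.
No further products give new elements, so |G| = 18.

Answer: 18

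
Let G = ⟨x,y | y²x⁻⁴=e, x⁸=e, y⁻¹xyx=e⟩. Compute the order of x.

Compute successive powers until reaching e:
  x¹ = x, x² = x², x³ = x³, x⁴ = x⁴, x⁵ = x⁵, x⁶ = x⁶, x⁷ = x⁷, x⁸ = e.
The smallest positive k with xᵏ = e is 8.

Answer: 8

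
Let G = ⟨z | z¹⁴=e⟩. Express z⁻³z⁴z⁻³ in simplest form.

Multiply left to right, reducing at each step:
  (z¹¹) · z⁴ = z
  z · z⁻³ = z¹²

Answer: z¹²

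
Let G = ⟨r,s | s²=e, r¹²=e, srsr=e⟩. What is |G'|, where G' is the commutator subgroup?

G' = [G, G] is generated by all commutators. The generator-pair commutators are: [r, s] = r².
The subgroup they normally generate is {e, r², r⁴, r⁶, r⁸, r¹⁰}, of order 6.
Check: |G/G'| = 24/6 = 4 is the order of the abelianisation.

Answer: 6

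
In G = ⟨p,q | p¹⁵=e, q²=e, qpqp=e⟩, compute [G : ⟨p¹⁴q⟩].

First find ord(p¹⁴q) by computing successive powers:
  (p¹⁴q)¹ = p¹⁴q, (p¹⁴q)² = e.
So |⟨p¹⁴q⟩| = ord(p¹⁴q) = 2. With |G| = 30, by Lagrange [G : ⟨p¹⁴q⟩] = 30/2 = 15.

Answer: 15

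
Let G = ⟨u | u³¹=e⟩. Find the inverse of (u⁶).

The order of (u⁶) is 31 (smallest k with (u⁶)ᵏ = e), so (u⁶)⁻¹ = (u⁶)³⁰ = u²⁵.
Check: (u⁶) · (u²⁵) → (u⁶) · u²⁵ = e, giving e as required.

Answer: u²⁵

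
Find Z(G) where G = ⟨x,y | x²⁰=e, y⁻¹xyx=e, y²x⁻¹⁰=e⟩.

An element z ∈ Z(G) iff z commutes with every generator.
For example x¹⁰ is central: (x¹⁰)·x = x¹¹ = x·(x¹⁰); (x¹⁰)·y = y⁻¹ = y·(x¹⁰).
Whereas x ∉ Z(G) since x·y = xy ≠ x⁹y⁻¹ = y·x.
Checking each of the 40 elements this way gives Z(G) = {e, x¹⁰}, of order 2.

Answer: {e, x¹⁰}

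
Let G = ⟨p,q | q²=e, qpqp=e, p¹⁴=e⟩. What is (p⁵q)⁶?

Compute successive powers of (p⁵q), reducing at each step:
  (p⁵q)²: (p⁵q) · p⁵ = q;   q · q = e
  (p⁵q)³: e · p⁵ = p⁵;   (p⁵) · q = p⁵q
  (p⁵q)⁴: (p⁵q) · p⁵ = q;   q · q = e
  (p⁵q)⁵: e · p⁵ = p⁵;   (p⁵) · q = p⁵q
  (p⁵q)⁶: (p⁵q) · p⁵ = q;   q · q = e

Answer: e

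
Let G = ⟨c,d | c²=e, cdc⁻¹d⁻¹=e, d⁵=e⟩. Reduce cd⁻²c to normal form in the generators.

Multiply left to right, reducing at each step:
  c · d⁻² = cd³
  (cd³) · c = d³

Answer: d³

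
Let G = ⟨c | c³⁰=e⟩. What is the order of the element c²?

Compute successive powers until reaching e:
  (c²)¹ = c², (c²)² = c⁴, (c²)³ = c⁶, (c²)⁴ = c⁸, (c²)⁵ = c¹⁰, (c²)⁶ = c¹², (c²)⁷ = c¹⁴, (c²)⁸ = c¹⁶, (c²)⁹ = c¹⁸, (c²)¹⁰ = c²⁰, (c²)¹¹ = c²², (c²)¹² = c²⁴, (c²)¹³ = c²⁶, (c²)¹⁴ = c²⁸, (c²)¹⁵ = e.
The smallest positive k with (c²)ᵏ = e is 15.

Answer: 15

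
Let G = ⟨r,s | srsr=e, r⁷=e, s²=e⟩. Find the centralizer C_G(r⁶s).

⟨r⁶s⟩ ⊆ C_G(r⁶s) since powers of r⁶s commute with r⁶s; so |C_G(r⁶s)| ≥ |⟨r⁶s⟩| = 2.
By orbit–stabilizer, |C_G(r⁶s)| = |G| / |conj. class of r⁶s| = 14 / 7 = 2.
The 2 elements commuting with r⁶s are {e, r⁶s}.

Answer: {e, r⁶s}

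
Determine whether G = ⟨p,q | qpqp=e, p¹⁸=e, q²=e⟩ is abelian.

p·q = pq but q·p = p¹⁷q, so p·q ≠ q·p and G is not abelian.

Answer: No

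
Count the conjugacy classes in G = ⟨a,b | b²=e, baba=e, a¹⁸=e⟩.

The conjugacy classes (representative and size) are:
  [e] (size 1), [a] (size 2), [a²] (size 2), [a³] (size 2), [a¹⁴] (size 2), [a⁵] (size 2), [a¹²] (size 2), [a⁷] (size 2), [a¹⁰] (size 2), [a⁹] (size 1), [a¹⁰b] (size 9), [ab] (size 9).
Class equation: 1 + 2 + 2 + 2 + 2 + 2 + 2 + 2 + 2 + 1 + 9 + 9 = 36 = |G|. So G has 12 conjugacy classes.

Answer: 12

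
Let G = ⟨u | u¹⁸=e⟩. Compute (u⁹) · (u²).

Compute (u⁹) · (u²) by multiplying left to right and reducing via the relations at each step:
  (u⁹) · u² = u¹¹

Answer: u¹¹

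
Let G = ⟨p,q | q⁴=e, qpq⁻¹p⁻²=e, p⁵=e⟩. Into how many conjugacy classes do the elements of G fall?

The conjugacy classes (representative and size) are:
  [e] (size 1), [p⁴] (size 4), [p²q] (size 5), [q²] (size 5), [p³q³] (size 5).
Class equation: 1 + 4 + 5 + 5 + 5 = 20 = |G|. So G has 5 conjugacy classes.

Answer: 5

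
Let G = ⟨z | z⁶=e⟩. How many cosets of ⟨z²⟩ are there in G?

First find ord(z²) by computing successive powers:
  (z²)¹ = z², (z²)² = z⁴, (z²)³ = e.
So |⟨z²⟩| = ord(z²) = 3. With |G| = 6, by Lagrange [G : ⟨z²⟩] = 6/3 = 2.

Answer: 2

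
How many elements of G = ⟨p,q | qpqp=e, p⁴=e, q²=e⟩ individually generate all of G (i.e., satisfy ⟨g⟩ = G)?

⟨g⟩ = G would require ord(g) = |G| = 8, but the maximum element order in G is 4 < 8. So G is not cyclic and no single element generates it: the count is 0.

Answer: 0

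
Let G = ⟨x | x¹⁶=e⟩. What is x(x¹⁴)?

Compute x · (x¹⁴) by multiplying left to right and reducing via the relations at each step:
  x · x¹⁴ = x¹⁵

Answer: x¹⁵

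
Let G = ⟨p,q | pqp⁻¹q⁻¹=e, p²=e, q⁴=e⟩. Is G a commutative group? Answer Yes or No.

Each pair of generators commutes: p·q = pq = q·p. Since the generators pairwise commute, every element of G commutes with every other, so G is abelian.

Answer: Yes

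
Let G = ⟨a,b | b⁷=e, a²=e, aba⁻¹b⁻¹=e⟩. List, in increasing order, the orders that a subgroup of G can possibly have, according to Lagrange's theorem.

|G| = 14 = 2 · 7. By Lagrange's theorem the order of any subgroup divides 14; the divisors of 14 are 1, 2, 7, 14.

Answer: 1, 2, 7, 14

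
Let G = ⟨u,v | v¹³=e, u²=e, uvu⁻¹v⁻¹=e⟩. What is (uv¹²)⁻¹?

The order of (uv¹²) is 26 (smallest k with (uv¹²)ᵏ = e), so (uv¹²)⁻¹ = (uv¹²)²⁵ = uv.
Check: (uv¹²) · (uv) → (uv¹²) · u = v¹²;   (v¹²) · v = e, giving e as required.

Answer: uv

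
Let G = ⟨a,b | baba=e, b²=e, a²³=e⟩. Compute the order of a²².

Compute successive powers until reaching e:
  (a²²)¹ = a²², (a²²)² = a²¹, (a²²)³ = a²⁰, (a²²)⁴ = a¹⁹, (a²²)⁵ = a¹⁸, (a²²)⁶ = a¹⁷, (a²²)⁷ = a¹⁶, (a²²)⁸ = a¹⁵, (a²²)⁹ = a¹⁴, (a²²)¹⁰ = a¹³, (a²²)¹¹ = a¹², (a²²)¹² = a¹¹, (a²²)¹³ = a¹⁰, (a²²)¹⁴ = a⁹, (a²²)¹⁵ = a⁸, (a²²)¹⁶ = a⁷, (a²²)¹⁷ = a⁶, (a²²)¹⁸ = a⁵, (a²²)¹⁹ = a⁴, (a²²)²⁰ = a³, (a²²)²¹ = a², (a²²)²² = a, (a²²)²³ = e.
The smallest positive k with (a²²)ᵏ = e is 23.

Answer: 23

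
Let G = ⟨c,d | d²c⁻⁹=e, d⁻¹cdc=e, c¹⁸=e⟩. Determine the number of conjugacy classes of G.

The conjugacy classes (representative and size) are:
  [e] (size 1), [c¹⁷] (size 2), [c¹⁶] (size 2), [c³] (size 2), [c¹⁴] (size 2), [c¹³] (size 2), [c¹²] (size 2), [c¹¹] (size 2), [c¹⁰] (size 2), [c⁹] (size 1), [c⁸d] (size 9), [cd] (size 9).
Class equation: 1 + 2 + 2 + 2 + 2 + 2 + 2 + 2 + 2 + 1 + 9 + 9 = 36 = |G|. So G has 12 conjugacy classes.

Answer: 12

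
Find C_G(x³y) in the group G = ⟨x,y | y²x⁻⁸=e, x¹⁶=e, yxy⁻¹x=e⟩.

⟨x³y⟩ ⊆ C_G(x³y) since powers of x³y commute with x³y; so |C_G(x³y)| ≥ |⟨x³y⟩| = 4.
By orbit–stabilizer, |C_G(x³y)| = |G| / |conj. class of x³y| = 32 / 8 = 4.
The 4 elements commuting with x³y are {e, x⁸, x³y, x³y⁻¹}.

Answer: {e, x⁸, x³y, x³y⁻¹}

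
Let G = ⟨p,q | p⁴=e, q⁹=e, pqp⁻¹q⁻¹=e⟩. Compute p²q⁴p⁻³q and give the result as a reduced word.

Multiply left to right, reducing at each step:
  (p²) · q⁴ = p²q⁴
  (p²q⁴) · p⁻³ = p³q⁴
  (p³q⁴) · q = p³q⁵

Answer: p³q⁵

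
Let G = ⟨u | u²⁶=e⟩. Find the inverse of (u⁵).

The order of (u⁵) is 26 (smallest k with (u⁵)ᵏ = e), so (u⁵)⁻¹ = (u⁵)²⁵ = u²¹.
Check: (u⁵) · (u²¹) → (u⁵) · u²¹ = e, giving e as required.

Answer: u²¹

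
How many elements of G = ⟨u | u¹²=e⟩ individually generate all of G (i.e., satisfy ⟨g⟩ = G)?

G is cyclic of order 12. An element generates G iff its order is 12, and a cyclic group of order 12 has exactly φ(12) = 4 such elements.

Answer: 4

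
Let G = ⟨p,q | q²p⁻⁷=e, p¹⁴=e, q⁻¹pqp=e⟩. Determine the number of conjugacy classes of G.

The conjugacy classes (representative and size) are:
  [e] (size 1), [p¹³] (size 2), [p¹²] (size 2), [p¹¹] (size 2), [p⁴] (size 2), [p⁵] (size 2), [p⁸] (size 2), [p⁷] (size 1), [p⁵q⁻¹] (size 7), [p⁵q] (size 7).
Class equation: 1 + 2 + 2 + 2 + 2 + 2 + 2 + 1 + 7 + 7 = 28 = |G|. So G has 10 conjugacy classes.

Answer: 10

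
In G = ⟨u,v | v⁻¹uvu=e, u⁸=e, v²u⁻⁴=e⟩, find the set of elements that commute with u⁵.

⟨u⁵⟩ ⊆ C_G(u⁵) since powers of u⁵ commute with u⁵; so |C_G(u⁵)| ≥ |⟨u⁵⟩| = 8.
By orbit–stabilizer, |C_G(u⁵)| = |G| / |conj. class of u⁵| = 16 / 2 = 8.
The 8 elements commuting with u⁵ are {e, u, u², u³, u⁴, u⁵, u⁶, u⁷}.

Answer: {e, u, u², u³, u⁴, u⁵, u⁶, u⁷}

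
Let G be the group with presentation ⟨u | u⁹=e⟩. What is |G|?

G is generated by a single element, so G is cyclic. The relator gives u⁹ = e and no smaller power is forced to be e, so the 9 powers {e, u, u², u³, u⁴, u⁵, u⁶, u⁷, u⁸} are distinct. Hence |G| = 9.

Answer: 9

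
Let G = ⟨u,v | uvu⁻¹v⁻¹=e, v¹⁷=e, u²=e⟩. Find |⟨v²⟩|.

|⟨v²⟩| equals the order of v². Compute successive powers until reaching e:
  (v²)¹ = v², (v²)² = v⁴, (v²)³ = v⁶, (v²)⁴ = v⁸, (v²)⁵ = v¹⁰, (v²)⁶ = v¹², (v²)⁷ = v¹⁴, (v²)⁸ = v¹⁶, (v²)⁹ = v, (v²)¹⁰ = v³, (v²)¹¹ = v⁵, (v²)¹² = v⁷, (v²)¹³ = v⁹, (v²)¹⁴ = v¹¹, (v²)¹⁵ = v¹³, (v²)¹⁶ = v¹⁵, (v²)¹⁷ = e.
The smallest positive k with (v²)ᵏ = e is 17, so |⟨v²⟩| = 17.

Answer: 17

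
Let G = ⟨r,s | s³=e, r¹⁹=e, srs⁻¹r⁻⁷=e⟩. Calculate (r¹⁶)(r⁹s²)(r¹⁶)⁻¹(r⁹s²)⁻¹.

[(r¹⁶), (r⁹s²)] = (r¹⁶)·(r⁹s²)·(r¹⁶)⁻¹·(r⁹s²)⁻¹.
  (r¹⁶) · (r⁹s²) = r⁶s²
  (r⁶s²) · (r³) = rs²
  (rs²) · (r¹³s) = r¹¹

Answer: r¹¹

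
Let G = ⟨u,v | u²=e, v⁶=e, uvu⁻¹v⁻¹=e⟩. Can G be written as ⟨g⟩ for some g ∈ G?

|G| = 12, but the maximum element order in G is 6 < 12. No single element generates all of G, so G is not cyclic.

Answer: No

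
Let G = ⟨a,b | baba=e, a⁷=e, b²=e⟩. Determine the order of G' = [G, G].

G' = [G, G] is generated by all commutators. The generator-pair commutators are: [a, b] = a².
The subgroup they normally generate is {e, a, a², a³, a⁴, a⁵, a⁶}, of order 7.
Check: |G/G'| = 14/7 = 2 is the order of the abelianisation.

Answer: 7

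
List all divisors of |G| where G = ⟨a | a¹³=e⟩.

|G| = 13 = 13. By Lagrange's theorem the order of any subgroup divides 13; the divisors of 13 are 1, 13.

Answer: 1, 13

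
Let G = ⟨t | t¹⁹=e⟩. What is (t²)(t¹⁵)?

Compute (t²) · (t¹⁵) by multiplying left to right and reducing via the relations at each step:
  (t²) · t¹⁵ = t¹⁷

Answer: t¹⁷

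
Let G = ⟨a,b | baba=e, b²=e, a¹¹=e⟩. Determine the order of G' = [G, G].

G' = [G, G] is generated by all commutators. The generator-pair commutators are: [a, b] = a².
The subgroup they normally generate is {e, a, a², a³, a⁴, a⁵, a⁶, a⁷, a⁸, a⁹, a¹⁰}, of order 11.
Check: |G/G'| = 22/11 = 2 is the order of the abelianisation.

Answer: 11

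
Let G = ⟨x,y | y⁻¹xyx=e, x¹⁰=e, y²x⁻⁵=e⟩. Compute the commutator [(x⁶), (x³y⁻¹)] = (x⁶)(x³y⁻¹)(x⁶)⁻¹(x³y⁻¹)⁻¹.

[(x⁶), (x³y⁻¹)] = (x⁶)·(x³y⁻¹)·(x⁶)⁻¹·(x³y⁻¹)⁻¹.
  (x⁶) · (x³y⁻¹) = x⁴y
  (x⁴y) · (x⁴) = y
  y · (x³y) = x²

Answer: x²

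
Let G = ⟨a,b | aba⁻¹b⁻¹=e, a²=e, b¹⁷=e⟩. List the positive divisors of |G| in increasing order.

|G| = 34 = 2 · 17. By Lagrange's theorem the order of any subgroup divides 34; the divisors of 34 are 1, 2, 17, 34.

Answer: 1, 2, 17, 34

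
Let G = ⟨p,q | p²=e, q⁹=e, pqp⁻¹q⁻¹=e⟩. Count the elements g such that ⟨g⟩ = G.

G is cyclic of order 18. An element generates G iff its order is 18, and a cyclic group of order 18 has exactly φ(18) = 6 such elements.

Answer: 6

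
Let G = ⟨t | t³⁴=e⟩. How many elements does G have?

G is generated by a single element, so G is cyclic. The relator gives t³⁴ = e and no smaller power is forced to be e, so the 34 powers {e, t, t², t³, t⁴, t⁵, t⁶, t⁷, t⁸, t⁹, t²², t²³, t²¹, t²⁰, t²⁴, t²⁵, t²⁶, t²⁷, t²⁸, t²⁹, t³², t³³, t³¹, t³⁰, t¹², t¹³, t¹¹, t¹⁰, t¹⁴, t¹⁵, t¹⁶, t¹⁷, t¹⁸, t¹⁹} are distinct. Hence |G| = 34.

Answer: 34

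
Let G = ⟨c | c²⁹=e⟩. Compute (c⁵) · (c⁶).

Compute (c⁵) · (c⁶) by multiplying left to right and reducing via the relations at each step:
  (c⁵) · c⁶ = c¹¹

Answer: c¹¹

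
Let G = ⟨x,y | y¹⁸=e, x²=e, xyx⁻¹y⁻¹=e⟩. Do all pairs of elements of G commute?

Each pair of generators commutes: x·y = xy = y·x. Since the generators pairwise commute, every element of G commutes with every other, so G is abelian.

Answer: Yes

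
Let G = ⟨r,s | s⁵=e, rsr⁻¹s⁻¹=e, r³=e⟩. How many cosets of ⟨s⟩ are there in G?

First find ord(s) by computing successive powers:
  s¹ = s, s² = s², s³ = s³, s⁴ = s⁴, s⁵ = e.
So |⟨s⟩| = ord(s) = 5. With |G| = 15, by Lagrange [G : ⟨s⟩] = 15/5 = 3.

Answer: 3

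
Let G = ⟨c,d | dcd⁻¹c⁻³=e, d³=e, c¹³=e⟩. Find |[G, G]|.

G' = [G, G] is generated by all commutators. The generator-pair commutators are: [c, d] = c¹¹.
The subgroup they normally generate is {e, c, c², c³, c⁴, c⁵, c⁶, c⁷, c⁸, c⁹, c¹⁰, c¹¹, c¹²}, of order 13.
Check: |G/G'| = 39/13 = 3 is the order of the abelianisation.

Answer: 13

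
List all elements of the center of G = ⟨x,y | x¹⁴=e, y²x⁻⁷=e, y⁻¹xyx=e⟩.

An element z ∈ Z(G) iff z commutes with every generator.
For example x⁷ is central: (x⁷)·x = x⁸ = x·(x⁷); (x⁷)·y = y⁻¹ = y·(x⁷).
Whereas x ∉ Z(G) since x·y = xy ≠ x⁶y⁻¹ = y·x.
Checking each of the 28 elements this way gives Z(G) = {e, x⁷}, of order 2.

Answer: {e, x⁷}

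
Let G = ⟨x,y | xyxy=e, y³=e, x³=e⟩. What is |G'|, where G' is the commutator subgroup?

G' = [G, G] is generated by all commutators. The generator-pair commutators are: [x, y] = xy²x.
The subgroup they normally generate is {e, xy, x²y², xy²x}, of order 4.
Check: |G/G'| = 12/4 = 3 is the order of the abelianisation.

Answer: 4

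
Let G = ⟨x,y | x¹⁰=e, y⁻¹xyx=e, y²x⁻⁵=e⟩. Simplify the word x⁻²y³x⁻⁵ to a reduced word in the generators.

Multiply left to right, reducing at each step:
  (x⁸) · y³ = x³y
  (x³y) · x⁻⁵ = x³y⁻¹

Answer: x³y⁻¹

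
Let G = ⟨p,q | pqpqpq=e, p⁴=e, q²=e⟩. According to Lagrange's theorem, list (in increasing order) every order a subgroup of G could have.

|G| = 24 = 2³ · 3. By Lagrange's theorem the order of any subgroup divides 24; the divisors of 24 are 1, 2, 3, 4, 6, 8, 12, 24.

Answer: 1, 2, 3, 4, 6, 8, 12, 24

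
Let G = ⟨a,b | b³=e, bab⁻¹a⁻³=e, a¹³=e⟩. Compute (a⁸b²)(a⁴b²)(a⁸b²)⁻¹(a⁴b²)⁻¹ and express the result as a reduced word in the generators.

[(a⁸b²), (a⁴b²)] = (a⁸b²)·(a⁴b²)·(a⁸b²)⁻¹·(a⁴b²)⁻¹.
  (a⁸b²) · (a⁴b²) = a⁵b
  (a⁵b) · (a²b) = a¹¹b²
  (a¹¹b²) · (ab) = a⁷

Answer: a⁷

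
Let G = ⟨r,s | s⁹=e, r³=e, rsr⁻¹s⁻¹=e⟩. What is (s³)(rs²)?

Compute (s³) · (rs²) by multiplying left to right and reducing via the relations at each step:
  (s³) · r = rs³
  (rs³) · s² = rs⁵

Answer: rs⁵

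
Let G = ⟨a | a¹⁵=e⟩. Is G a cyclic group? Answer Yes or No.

|G| = 15. The element a has order 15 (its powers give 15 distinct elements), so ⟨a⟩ = G and G is cyclic.

Answer: Yes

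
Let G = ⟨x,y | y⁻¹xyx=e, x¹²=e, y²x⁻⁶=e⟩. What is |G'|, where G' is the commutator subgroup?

G' = [G, G] is generated by all commutators. The generator-pair commutators are: [x, y] = x².
The subgroup they normally generate is {e, x², x⁴, x⁶, x⁸, x¹⁰}, of order 6.
Check: |G/G'| = 24/6 = 4 is the order of the abelianisation.

Answer: 6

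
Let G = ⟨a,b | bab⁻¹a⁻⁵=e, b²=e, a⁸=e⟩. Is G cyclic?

Every cyclic group is abelian. But a·b = ab while b·a = a⁵b, so a·b ≠ b·a and G is not abelian. Hence G is not cyclic.

Answer: No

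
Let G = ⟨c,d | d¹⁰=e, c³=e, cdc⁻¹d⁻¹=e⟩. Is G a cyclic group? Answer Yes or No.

|G| = 30. The element cd has order 30 (its powers give 30 distinct elements), so ⟨cd⟩ = G and G is cyclic.

Answer: Yes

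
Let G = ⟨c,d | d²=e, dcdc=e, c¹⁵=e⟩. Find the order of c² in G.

Compute successive powers until reaching e:
  (c²)¹ = c², (c²)² = c⁴, (c²)³ = c⁶, (c²)⁴ = c⁸, (c²)⁵ = c¹⁰, (c²)⁶ = c¹², (c²)⁷ = c¹⁴, (c²)⁸ = c, (c²)⁹ = c³, (c²)¹⁰ = c⁵, (c²)¹¹ = c⁷, (c²)¹² = c⁹, (c²)¹³ = c¹¹, (c²)¹⁴ = c¹³, (c²)¹⁵ = e.
The smallest positive k with (c²)ᵏ = e is 15.

Answer: 15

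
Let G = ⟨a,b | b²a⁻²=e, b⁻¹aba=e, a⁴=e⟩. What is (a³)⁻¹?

The order of (a³) is 4 (smallest k with (a³)ᵏ = e), so (a³)⁻¹ = (a³)³ = a.
Check: (a³) · a → (a³) · a = e, giving e as required.

Answer: a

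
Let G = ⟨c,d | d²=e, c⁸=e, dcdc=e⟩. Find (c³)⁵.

Compute successive powers of (c³), reducing at each step:
  (c³)²: (c³) · c³ = c⁶
  (c³)³: (c⁶) · c³ = c
  (c³)⁴: c · c³ = c⁴
  (c³)⁵: (c⁴) · c³ = c⁷

Answer: c⁷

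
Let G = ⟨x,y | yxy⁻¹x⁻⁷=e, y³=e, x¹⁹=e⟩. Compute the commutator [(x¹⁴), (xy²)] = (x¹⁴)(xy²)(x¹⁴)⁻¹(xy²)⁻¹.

[(x¹⁴), (xy²)] = (x¹⁴)·(xy²)·(x¹⁴)⁻¹·(xy²)⁻¹.
  (x¹⁴) · (xy²) = x¹⁵y²
  (x¹⁵y²) · (x⁵) = x¹³y²
  (x¹³y²) · (x¹²y) = x¹²

Answer: x¹²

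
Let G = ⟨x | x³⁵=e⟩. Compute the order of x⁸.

Compute successive powers until reaching e:
  (x⁸)¹ = x⁸, (x⁸)² = x¹⁶, (x⁸)³ = x²⁴, (x⁸)⁴ = x³², (x⁸)⁵ = x⁵, (x⁸)⁶ = x¹³, (x⁸)⁷ = x²¹, (x⁸)⁸ = x²⁹, (x⁸)⁹ = x², (x⁸)¹⁰ = x¹⁰, (x⁸)¹¹ = x¹⁸, (x⁸)¹² = x²⁶, (x⁸)¹³ = x³⁴, (x⁸)¹⁴ = x⁷, (x⁸)¹⁵ = x¹⁵, (x⁸)¹⁶ = x²³, (x⁸)¹⁷ = x³¹, (x⁸)¹⁸ = x⁴, (x⁸)¹⁹ = x¹², (x⁸)²⁰ = x²⁰, (x⁸)²¹ = x²⁸, (x⁸)²² = x, (x⁸)²³ = x⁹, (x⁸)²⁴ = x¹⁷, (x⁸)²⁵ = x²⁵, (x⁸)²⁶ = x³³, (x⁸)²⁷ = x⁶, (x⁸)²⁸ = x¹⁴, (x⁸)²⁹ = x²², (x⁸)³⁰ = x³⁰, (x⁸)³¹ = x³, (x⁸)³² = x¹¹, (x⁸)³³ = x¹⁹, (x⁸)³⁴ = x²⁷, (x⁸)³⁵ = e.
The smallest positive k with (x⁸)ᵏ = e is 35.

Answer: 35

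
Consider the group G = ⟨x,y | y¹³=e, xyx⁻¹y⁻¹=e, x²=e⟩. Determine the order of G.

Enumerate words in the generators, reducing via the relations: the distinct elements are
  {e, x, y, xy, y², y³, y⁴, y⁵, y⁶, y⁷, y⁸, y⁹, xy², xy³, xy⁴, xy⁵, xy⁶, xy⁷, xy⁸, xy⁹, y¹², y¹¹, y¹⁰, xy¹², xy¹¹, xy¹⁰}.
No further products give new elements, so |G| = 26.

Answer: 26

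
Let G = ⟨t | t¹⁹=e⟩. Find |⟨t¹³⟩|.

|⟨t¹³⟩| equals the order of t¹³. Compute successive powers until reaching e:
  (t¹³)¹ = t¹³, (t¹³)² = t⁷, (t¹³)³ = t, (t¹³)⁴ = t¹⁴, (t¹³)⁵ = t⁸, (t¹³)⁶ = t², (t¹³)⁷ = t¹⁵, (t¹³)⁸ = t⁹, (t¹³)⁹ = t³, (t¹³)¹⁰ = t¹⁶, (t¹³)¹¹ = t¹⁰, (t¹³)¹² = t⁴, (t¹³)¹³ = t¹⁷, (t¹³)¹⁴ = t¹¹, (t¹³)¹⁵ = t⁵, (t¹³)¹⁶ = t¹⁸, (t¹³)¹⁷ = t¹², (t¹³)¹⁸ = t⁶, (t¹³)¹⁹ = e.
The smallest positive k with (t¹³)ᵏ = e is 19, so |⟨t¹³⟩| = 19.

Answer: 19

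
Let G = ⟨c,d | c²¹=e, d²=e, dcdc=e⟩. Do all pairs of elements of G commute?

c·d = cd but d·c = c²⁰d, so c·d ≠ d·c and G is not abelian.

Answer: No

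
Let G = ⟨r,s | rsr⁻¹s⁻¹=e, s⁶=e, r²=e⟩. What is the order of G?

Enumerate words in the generators, reducing via the relations: the distinct elements are
  {e, r, s, rs, s², s³, s⁴, s⁵, rs², rs³, rs⁴, rs⁵}.
No further products give new elements, so |G| = 12.

Answer: 12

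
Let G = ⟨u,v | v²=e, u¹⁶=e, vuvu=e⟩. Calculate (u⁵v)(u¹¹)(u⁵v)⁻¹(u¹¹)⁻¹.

[(u⁵v), (u¹¹)] = (u⁵v)·(u¹¹)·(u⁵v)⁻¹·(u¹¹)⁻¹.
  (u⁵v) · (u¹¹) = u¹⁰v
  (u¹⁰v) · (u⁵v) = u⁵
  (u⁵) · (u⁵) = u¹⁰

Answer: u¹⁰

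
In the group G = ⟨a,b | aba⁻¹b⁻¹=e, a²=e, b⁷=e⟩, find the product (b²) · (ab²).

Compute (b²) · (ab²) by multiplying left to right and reducing via the relations at each step:
  (b²) · a = ab²
  (ab²) · b² = ab⁴

Answer: ab⁴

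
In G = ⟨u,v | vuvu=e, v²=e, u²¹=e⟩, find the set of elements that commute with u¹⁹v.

⟨u¹⁹v⟩ ⊆ C_G(u¹⁹v) since powers of u¹⁹v commute with u¹⁹v; so |C_G(u¹⁹v)| ≥ |⟨u¹⁹v⟩| = 2.
By orbit–stabilizer, |C_G(u¹⁹v)| = |G| / |conj. class of u¹⁹v| = 42 / 21 = 2.
The 2 elements commuting with u¹⁹v are {e, u¹⁹v}.

Answer: {e, u¹⁹v}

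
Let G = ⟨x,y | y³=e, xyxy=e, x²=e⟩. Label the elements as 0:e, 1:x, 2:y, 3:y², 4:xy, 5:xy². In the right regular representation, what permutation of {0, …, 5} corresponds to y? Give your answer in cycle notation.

(0 2 3)(1 4 5)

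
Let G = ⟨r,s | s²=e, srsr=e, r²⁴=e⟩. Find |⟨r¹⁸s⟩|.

|⟨r¹⁸s⟩| equals the order of r¹⁸s. Compute successive powers until reaching e:
  (r¹⁸s)¹ = r¹⁸s, (r¹⁸s)² = e.
The smallest positive k with (r¹⁸s)ᵏ = e is 2, so |⟨r¹⁸s⟩| = 2.

Answer: 2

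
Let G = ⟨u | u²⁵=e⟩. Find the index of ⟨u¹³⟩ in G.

First find ord(u¹³) by computing successive powers:
  (u¹³)¹ = u¹³, (u¹³)² = u, (u¹³)³ = u¹⁴, (u¹³)⁴ = u², (u¹³)⁵ = u¹⁵, (u¹³)⁶ = u³, (u¹³)⁷ = u¹⁶, (u¹³)⁸ = u⁴, (u¹³)⁹ = u¹⁷, (u¹³)¹⁰ = u⁵, (u¹³)¹¹ = u¹⁸, (u¹³)¹² = u⁶, (u¹³)¹³ = u¹⁹, (u¹³)¹⁴ = u⁷, (u¹³)¹⁵ = u²⁰, (u¹³)¹⁶ = u⁸, (u¹³)¹⁷ = u²¹, (u¹³)¹⁸ = u⁹, (u¹³)¹⁹ = u²², (u¹³)²⁰ = u¹⁰, (u¹³)²¹ = u²³, (u¹³)²² = u¹¹, (u¹³)²³ = u²⁴, (u¹³)²⁴ = u¹², (u¹³)²⁵ = e.
So |⟨u¹³⟩| = ord(u¹³) = 25. With |G| = 25, by Lagrange [G : ⟨u¹³⟩] = 25/25 = 1.

Answer: 1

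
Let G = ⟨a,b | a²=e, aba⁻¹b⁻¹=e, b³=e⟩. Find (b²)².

Compute successive powers of (b²), reducing at each step:
  (b²)²: (b²) · b² = b

Answer: b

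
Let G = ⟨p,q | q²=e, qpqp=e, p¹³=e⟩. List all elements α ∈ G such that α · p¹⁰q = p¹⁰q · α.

⟨p¹⁰q⟩ ⊆ C_G(p¹⁰q) since powers of p¹⁰q commute with p¹⁰q; so |C_G(p¹⁰q)| ≥ |⟨p¹⁰q⟩| = 2.
By orbit–stabilizer, |C_G(p¹⁰q)| = |G| / |conj. class of p¹⁰q| = 26 / 13 = 2.
The 2 elements commuting with p¹⁰q are {e, p¹⁰q}.

Answer: {e, p¹⁰q}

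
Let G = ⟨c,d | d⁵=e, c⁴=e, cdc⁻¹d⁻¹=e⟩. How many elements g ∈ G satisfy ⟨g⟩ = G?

G is cyclic of order 20. An element generates G iff its order is 20, and a cyclic group of order 20 has exactly φ(20) = 8 such elements.

Answer: 8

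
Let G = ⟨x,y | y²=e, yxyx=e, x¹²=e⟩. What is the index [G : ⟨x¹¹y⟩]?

First find ord(x¹¹y) by computing successive powers:
  (x¹¹y)¹ = x¹¹y, (x¹¹y)² = e.
So |⟨x¹¹y⟩| = ord(x¹¹y) = 2. With |G| = 24, by Lagrange [G : ⟨x¹¹y⟩] = 24/2 = 12.

Answer: 12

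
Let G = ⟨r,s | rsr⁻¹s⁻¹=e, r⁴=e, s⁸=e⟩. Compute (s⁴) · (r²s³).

Compute (s⁴) · (r²s³) by multiplying left to right and reducing via the relations at each step:
  (s⁴) · r² = r²s⁴
  (r²s⁴) · s³ = r²s⁷

Answer: r²s⁷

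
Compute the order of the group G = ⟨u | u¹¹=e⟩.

G is generated by a single element, so G is cyclic. The relator gives u¹¹ = e and no smaller power is forced to be e, so the 11 powers {e, u, u², u³, u⁴, u⁵, u⁶, u⁷, u⁸, u⁹, u¹⁰} are distinct. Hence |G| = 11.

Answer: 11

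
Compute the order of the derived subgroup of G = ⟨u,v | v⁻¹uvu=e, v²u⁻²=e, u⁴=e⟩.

G' = [G, G] is generated by all commutators. The generator-pair commutators are: [u, v] = u².
The subgroup they normally generate is {e, u²}, of order 2.
Check: |G/G'| = 8/2 = 4 is the order of the abelianisation.

Answer: 2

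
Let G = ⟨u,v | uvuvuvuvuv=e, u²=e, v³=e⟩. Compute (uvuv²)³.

Compute successive powers of (uvuv²), reducing at each step:
  (uvuv²)²: (uvuv²) · u = uvuv²u;   (uvuv²u) · v = uvuv²uv;   (uvuv²uv) · u = uvuv²uvu;   (uvuv²uvu) · v² = uvuv²uvuv²
  (uvuv²)³: (uvuv²uvuv²) · u = uvuv²uvuv²u;   (uvuv²uvuv²u) · v = uvuv²uvuv²uv;   (uvuv²uvuv²uv) · u = vuv²uvuv²uv;   (vuv²uvuv²uv) · v² = vuv²uvuv²u

Answer: vuv²uvuv²u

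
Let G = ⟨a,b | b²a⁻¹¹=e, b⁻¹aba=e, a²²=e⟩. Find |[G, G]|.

G' = [G, G] is generated by all commutators. The generator-pair commutators are: [a, b] = a².
The subgroup they normally generate is {e, a², a⁴, a⁶, a⁸, a¹⁰, a¹², a¹⁴, a¹⁶, a¹⁸, a²⁰}, of order 11.
Check: |G/G'| = 44/11 = 4 is the order of the abelianisation.

Answer: 11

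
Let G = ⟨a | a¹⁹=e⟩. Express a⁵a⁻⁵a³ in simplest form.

Multiply left to right, reducing at each step:
  (a⁵) · a⁻⁵ = e
  e · a³ = a³

Answer: a³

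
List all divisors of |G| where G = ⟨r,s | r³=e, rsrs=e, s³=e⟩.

|G| = 12 = 2² · 3. By Lagrange's theorem the order of any subgroup divides 12; the divisors of 12 are 1, 2, 3, 4, 6, 12.

Answer: 1, 2, 3, 4, 6, 12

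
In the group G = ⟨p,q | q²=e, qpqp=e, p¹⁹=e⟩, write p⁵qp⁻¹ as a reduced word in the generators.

Multiply left to right, reducing at each step:
  (p⁵) · q = p⁵q
  (p⁵q) · p⁻¹ = p⁶q

Answer: p⁶q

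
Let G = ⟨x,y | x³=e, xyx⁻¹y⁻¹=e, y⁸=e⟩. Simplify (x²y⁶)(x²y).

Compute (x²y⁶) · (x²y) by multiplying left to right and reducing via the relations at each step:
  (x²y⁶) · x² = xy⁶
  (xy⁶) · y = xy⁷

Answer: xy⁷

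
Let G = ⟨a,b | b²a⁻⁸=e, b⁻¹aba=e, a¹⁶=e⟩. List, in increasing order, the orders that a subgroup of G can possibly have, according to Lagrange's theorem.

|G| = 32 = 2⁵. By Lagrange's theorem the order of any subgroup divides 32; the divisors of 32 are 1, 2, 4, 8, 16, 32.

Answer: 1, 2, 4, 8, 16, 32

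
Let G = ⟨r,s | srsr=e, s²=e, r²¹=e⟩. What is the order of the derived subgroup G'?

G' = [G, G] is generated by all commutators. The generator-pair commutators are: [r, s] = r².
The subgroup they normally generate is {e, r, r², r³, r⁴, r⁵, r⁶, r⁷, r⁸, r⁹, r¹⁰, r¹¹, r¹², r¹³, r¹⁴, r¹⁵, r¹⁶, r¹⁷, r¹⁸, r¹⁹, r²⁰}, of order 21.
Check: |G/G'| = 42/21 = 2 is the order of the abelianisation.

Answer: 21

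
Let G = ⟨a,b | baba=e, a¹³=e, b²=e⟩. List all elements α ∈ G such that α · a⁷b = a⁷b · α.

⟨a⁷b⟩ ⊆ C_G(a⁷b) since powers of a⁷b commute with a⁷b; so |C_G(a⁷b)| ≥ |⟨a⁷b⟩| = 2.
By orbit–stabilizer, |C_G(a⁷b)| = |G| / |conj. class of a⁷b| = 26 / 13 = 2.
The 2 elements commuting with a⁷b are {e, a⁷b}.

Answer: {e, a⁷b}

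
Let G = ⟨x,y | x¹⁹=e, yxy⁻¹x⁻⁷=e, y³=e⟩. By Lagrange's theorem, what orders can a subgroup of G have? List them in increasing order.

|G| = 57 = 3 · 19. By Lagrange's theorem the order of any subgroup divides 57; the divisors of 57 are 1, 3, 19, 57.

Answer: 1, 3, 19, 57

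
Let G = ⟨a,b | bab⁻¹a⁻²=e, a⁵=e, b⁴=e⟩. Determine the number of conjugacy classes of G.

The conjugacy classes (representative and size) are:
  [e] (size 1), [a⁴] (size 4), [a²b] (size 5), [b²] (size 5), [a³b³] (size 5).
Class equation: 1 + 4 + 5 + 5 + 5 = 20 = |G|. So G has 5 conjugacy classes.

Answer: 5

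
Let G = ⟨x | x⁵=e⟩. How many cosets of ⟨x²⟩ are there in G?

First find ord(x²) by computing successive powers:
  (x²)¹ = x², (x²)² = x⁴, (x²)³ = x, (x²)⁴ = x³, (x²)⁵ = e.
So |⟨x²⟩| = ord(x²) = 5. With |G| = 5, by Lagrange [G : ⟨x²⟩] = 5/5 = 1.

Answer: 1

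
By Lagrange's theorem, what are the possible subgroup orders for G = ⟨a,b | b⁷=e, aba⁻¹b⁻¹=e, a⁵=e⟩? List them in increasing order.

|G| = 35 = 5 · 7. By Lagrange's theorem the order of any subgroup divides 35; the divisors of 35 are 1, 5, 7, 35.

Answer: 1, 5, 7, 35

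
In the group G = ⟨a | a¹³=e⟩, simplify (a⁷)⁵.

Compute successive powers of (a⁷), reducing at each step:
  (a⁷)²: (a⁷) · a⁷ = a
  (a⁷)³: a · a⁷ = a⁸
  (a⁷)⁴: (a⁸) · a⁷ = a²
  (a⁷)⁵: (a²) · a⁷ = a⁹

Answer: a⁹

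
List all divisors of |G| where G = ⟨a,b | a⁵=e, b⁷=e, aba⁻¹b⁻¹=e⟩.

|G| = 35 = 5 · 7. By Lagrange's theorem the order of any subgroup divides 35; the divisors of 35 are 1, 5, 7, 35.

Answer: 1, 5, 7, 35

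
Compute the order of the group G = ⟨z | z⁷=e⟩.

G is generated by a single element, so G is cyclic. The relator gives z⁷ = e and no smaller power is forced to be e, so the 7 powers {e, z, z², z³, z⁴, z⁵, z⁶} are distinct. Hence |G| = 7.

Answer: 7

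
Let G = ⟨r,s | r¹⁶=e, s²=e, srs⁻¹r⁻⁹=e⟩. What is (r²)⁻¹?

The order of (r²) is 8 (smallest k with (r²)ᵏ = e), so (r²)⁻¹ = (r²)⁷ = r¹⁴.
Check: (r²) · (r¹⁴) → (r²) · r¹⁴ = e, giving e as required.

Answer: r¹⁴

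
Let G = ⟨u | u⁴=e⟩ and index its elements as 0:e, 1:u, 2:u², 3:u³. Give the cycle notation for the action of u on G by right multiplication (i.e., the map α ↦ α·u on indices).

(0 1 2 3)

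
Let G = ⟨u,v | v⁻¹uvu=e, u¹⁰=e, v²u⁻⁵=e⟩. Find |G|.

Enumerate words in the generators, reducing via the relations: the distinct elements are
  {e, u, v, uv, u², u³, u⁴, u⁵, u⁶, u⁷, u⁸, u⁹, u²v, u³v, u⁴v, v⁻¹, uv⁻¹, u²v⁻¹, u³v⁻¹, u⁴v⁻¹}.
No further products give new elements, so |G| = 20.

Answer: 20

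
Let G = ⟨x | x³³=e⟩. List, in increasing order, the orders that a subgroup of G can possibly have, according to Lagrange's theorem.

|G| = 33 = 3 · 11. By Lagrange's theorem the order of any subgroup divides 33; the divisors of 33 are 1, 3, 11, 33.

Answer: 1, 3, 11, 33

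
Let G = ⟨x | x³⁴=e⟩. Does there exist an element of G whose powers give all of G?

|G| = 34. The element x has order 34 (its powers give 34 distinct elements), so ⟨x⟩ = G and G is cyclic.

Answer: Yes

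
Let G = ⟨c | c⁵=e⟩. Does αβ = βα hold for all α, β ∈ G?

G has a single generator, so G is cyclic and hence abelian.

Answer: Yes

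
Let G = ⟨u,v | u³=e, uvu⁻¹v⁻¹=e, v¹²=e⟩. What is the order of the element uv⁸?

Compute successive powers until reaching e:
  (uv⁸)¹ = uv⁸, (uv⁸)² = u²v⁴, (uv⁸)³ = e.
The smallest positive k with (uv⁸)ᵏ = e is 3.

Answer: 3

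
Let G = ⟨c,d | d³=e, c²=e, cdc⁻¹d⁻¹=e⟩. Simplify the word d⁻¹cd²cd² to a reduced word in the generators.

Multiply left to right, reducing at each step:
  (d²) · c = cd²
  (cd²) · d² = cd
  (cd) · c = d
  d · d² = e

Answer: e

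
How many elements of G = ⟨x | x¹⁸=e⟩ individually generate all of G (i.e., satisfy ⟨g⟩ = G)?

G is cyclic of order 18. An element generates G iff its order is 18, and a cyclic group of order 18 has exactly φ(18) = 6 such elements.

Answer: 6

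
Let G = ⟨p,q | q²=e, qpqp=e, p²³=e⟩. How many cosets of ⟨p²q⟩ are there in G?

First find ord(p²q) by computing successive powers:
  (p²q)¹ = p²q, (p²q)² = e.
So |⟨p²q⟩| = ord(p²q) = 2. With |G| = 46, by Lagrange [G : ⟨p²q⟩] = 46/2 = 23.

Answer: 23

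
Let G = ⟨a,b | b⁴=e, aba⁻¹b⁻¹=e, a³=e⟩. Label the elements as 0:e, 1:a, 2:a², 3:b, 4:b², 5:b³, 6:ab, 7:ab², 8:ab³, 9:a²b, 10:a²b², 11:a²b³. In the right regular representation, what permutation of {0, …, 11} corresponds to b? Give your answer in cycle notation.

(0 3 4 5)(1 6 7 8)(2 9 10 11)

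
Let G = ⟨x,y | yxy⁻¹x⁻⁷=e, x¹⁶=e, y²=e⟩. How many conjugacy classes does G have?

The conjugacy classes (representative and size) are:
  [e] (size 1), [x] (size 2), [x¹⁴] (size 2), [x³] (size 2), [x⁴] (size 2), [x¹⁰] (size 2), [x⁸] (size 1), [x⁹] (size 2), [x¹¹] (size 2), [x¹⁰y] (size 8), [xy] (size 8).
Class equation: 1 + 2 + 2 + 2 + 2 + 2 + 1 + 2 + 2 + 8 + 8 = 32 = |G|. So G has 11 conjugacy classes.

Answer: 11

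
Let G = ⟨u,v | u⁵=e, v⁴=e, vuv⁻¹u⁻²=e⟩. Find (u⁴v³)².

Compute successive powers of (u⁴v³), reducing at each step:
  (u⁴v³)²: (u⁴v³) · u⁴ = uv³;   (uv³) · v³ = uv²

Answer: uv²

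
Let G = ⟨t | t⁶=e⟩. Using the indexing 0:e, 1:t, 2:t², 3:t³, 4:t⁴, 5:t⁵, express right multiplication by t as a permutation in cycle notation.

(0 1 2 3 4 5)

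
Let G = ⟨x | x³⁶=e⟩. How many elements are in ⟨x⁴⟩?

|⟨x⁴⟩| equals the order of x⁴. Compute successive powers until reaching e:
  (x⁴)¹ = x⁴, (x⁴)² = x⁸, (x⁴)³ = x¹², (x⁴)⁴ = x¹⁶, (x⁴)⁵ = x²⁰, (x⁴)⁶ = x²⁴, (x⁴)⁷ = x²⁸, (x⁴)⁸ = x³², (x⁴)⁹ = e.
The smallest positive k with (x⁴)ᵏ = e is 9, so |⟨x⁴⟩| = 9.

Answer: 9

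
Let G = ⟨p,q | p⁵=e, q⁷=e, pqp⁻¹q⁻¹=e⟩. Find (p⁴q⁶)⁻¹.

The order of (p⁴q⁶) is 35 (smallest k with (p⁴q⁶)ᵏ = e), so (p⁴q⁶)⁻¹ = (p⁴q⁶)³⁴ = pq.
Check: (p⁴q⁶) · (pq) → (p⁴q⁶) · p = q⁶;   (q⁶) · q = e, giving e as required.

Answer: pq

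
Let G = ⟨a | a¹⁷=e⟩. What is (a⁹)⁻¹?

The order of (a⁹) is 17 (smallest k with (a⁹)ᵏ = e), so (a⁹)⁻¹ = (a⁹)¹⁶ = a⁸.
Check: (a⁹) · (a⁸) → (a⁹) · a⁸ = e, giving e as required.

Answer: a⁸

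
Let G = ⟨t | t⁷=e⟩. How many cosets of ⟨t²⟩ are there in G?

First find ord(t²) by computing successive powers:
  (t²)¹ = t², (t²)² = t⁴, (t²)³ = t⁶, (t²)⁴ = t, (t²)⁵ = t³, (t²)⁶ = t⁵, (t²)⁷ = e.
So |⟨t²⟩| = ord(t²) = 7. With |G| = 7, by Lagrange [G : ⟨t²⟩] = 7/7 = 1.

Answer: 1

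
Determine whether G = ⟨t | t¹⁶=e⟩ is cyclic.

|G| = 16. The element t has order 16 (its powers give 16 distinct elements), so ⟨t⟩ = G and G is cyclic.

Answer: Yes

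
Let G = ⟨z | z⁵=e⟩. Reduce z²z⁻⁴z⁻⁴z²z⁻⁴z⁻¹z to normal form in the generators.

Multiply left to right, reducing at each step:
  (z²) · z⁻⁴ = z³
  (z³) · z⁻⁴ = z⁴
  (z⁴) · z² = z
  z · z⁻⁴ = z²
  (z²) · z⁻¹ = z
  z · z = z²

Answer: z²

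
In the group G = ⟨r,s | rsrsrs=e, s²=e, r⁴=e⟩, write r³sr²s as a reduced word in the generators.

Multiply left to right, reducing at each step:
  (r³) · s = r³s
  (r³s) · r² = r³sr²
  (r³sr²) · s = r³sr²s

Answer: r³sr²s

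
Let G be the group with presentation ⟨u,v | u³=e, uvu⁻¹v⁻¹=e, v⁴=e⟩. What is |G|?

Enumerate words in the generators, reducing via the relations: the distinct elements are
  {e, u, v, uv, u², v², v³, uv², uv³, u²v, u²v², u²v³}.
No further products give new elements, so |G| = 12.

Answer: 12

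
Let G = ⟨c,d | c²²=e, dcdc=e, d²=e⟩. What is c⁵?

Compute successive powers of c, reducing at each step:
  c²: c · c = c²
  c³: (c²) · c = c³
  c⁴: (c³) · c = c⁴
  c⁵: (c⁴) · c = c⁵

Answer: c⁵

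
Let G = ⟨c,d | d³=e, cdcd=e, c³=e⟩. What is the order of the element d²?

Compute successive powers until reaching e:
  (d²)¹ = d², (d²)² = d, (d²)³ = e.
The smallest positive k with (d²)ᵏ = e is 3.

Answer: 3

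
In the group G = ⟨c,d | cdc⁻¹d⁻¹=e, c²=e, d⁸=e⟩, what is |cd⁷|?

Compute successive powers until reaching e:
  (cd⁷)¹ = cd⁷, (cd⁷)² = d⁶, (cd⁷)³ = cd⁵, (cd⁷)⁴ = d⁴, (cd⁷)⁵ = cd³, (cd⁷)⁶ = d², (cd⁷)⁷ = cd, (cd⁷)⁸ = e.
The smallest positive k with (cd⁷)ᵏ = e is 8.

Answer: 8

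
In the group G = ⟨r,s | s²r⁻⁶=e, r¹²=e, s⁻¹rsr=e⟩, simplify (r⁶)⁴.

Compute successive powers of (r⁶), reducing at each step:
  (r⁶)²: (r⁶) · r⁶ = e
  (r⁶)³: e · r⁶ = r⁶
  (r⁶)⁴: (r⁶) · r⁶ = e

Answer: e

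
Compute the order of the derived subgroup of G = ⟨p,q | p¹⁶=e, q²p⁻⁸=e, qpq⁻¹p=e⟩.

G' = [G, G] is generated by all commutators. The generator-pair commutators are: [p, q] = p².
The subgroup they normally generate is {e, p², p⁴, p⁶, p⁸, p¹⁰, p¹², p¹⁴}, of order 8.
Check: |G/G'| = 32/8 = 4 is the order of the abelianisation.

Answer: 8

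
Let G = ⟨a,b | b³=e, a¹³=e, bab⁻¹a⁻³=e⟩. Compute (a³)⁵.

Compute successive powers of (a³), reducing at each step:
  (a³)²: (a³) · a³ = a⁶
  (a³)³: (a⁶) · a³ = a⁹
  (a³)⁴: (a⁹) · a³ = a¹²
  (a³)⁵: (a¹²) · a³ = a²

Answer: a²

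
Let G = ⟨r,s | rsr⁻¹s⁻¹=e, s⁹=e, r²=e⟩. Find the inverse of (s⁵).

The order of (s⁵) is 9 (smallest k with (s⁵)ᵏ = e), so (s⁵)⁻¹ = (s⁵)⁸ = s⁴.
Check: (s⁵) · (s⁴) → (s⁵) · s⁴ = e, giving e as required.

Answer: s⁴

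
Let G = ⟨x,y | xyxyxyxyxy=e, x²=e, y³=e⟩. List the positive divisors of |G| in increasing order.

|G| = 60 = 2² · 3 · 5. By Lagrange's theorem the order of any subgroup divides 60; the divisors of 60 are 1, 2, 3, 4, 5, 6, 10, 12, 15, 20, 30, 60.

Answer: 1, 2, 3, 4, 5, 6, 10, 12, 15, 20, 30, 60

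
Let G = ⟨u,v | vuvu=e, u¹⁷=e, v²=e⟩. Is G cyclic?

Every cyclic group is abelian. But u·v = uv while v·u = u¹⁶v, so u·v ≠ v·u and G is not abelian. Hence G is not cyclic.

Answer: No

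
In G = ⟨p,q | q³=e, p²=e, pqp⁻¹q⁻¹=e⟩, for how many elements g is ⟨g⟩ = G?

G is cyclic of order 6. An element generates G iff its order is 6, and a cyclic group of order 6 has exactly φ(6) = 2 such elements.

Answer: 2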